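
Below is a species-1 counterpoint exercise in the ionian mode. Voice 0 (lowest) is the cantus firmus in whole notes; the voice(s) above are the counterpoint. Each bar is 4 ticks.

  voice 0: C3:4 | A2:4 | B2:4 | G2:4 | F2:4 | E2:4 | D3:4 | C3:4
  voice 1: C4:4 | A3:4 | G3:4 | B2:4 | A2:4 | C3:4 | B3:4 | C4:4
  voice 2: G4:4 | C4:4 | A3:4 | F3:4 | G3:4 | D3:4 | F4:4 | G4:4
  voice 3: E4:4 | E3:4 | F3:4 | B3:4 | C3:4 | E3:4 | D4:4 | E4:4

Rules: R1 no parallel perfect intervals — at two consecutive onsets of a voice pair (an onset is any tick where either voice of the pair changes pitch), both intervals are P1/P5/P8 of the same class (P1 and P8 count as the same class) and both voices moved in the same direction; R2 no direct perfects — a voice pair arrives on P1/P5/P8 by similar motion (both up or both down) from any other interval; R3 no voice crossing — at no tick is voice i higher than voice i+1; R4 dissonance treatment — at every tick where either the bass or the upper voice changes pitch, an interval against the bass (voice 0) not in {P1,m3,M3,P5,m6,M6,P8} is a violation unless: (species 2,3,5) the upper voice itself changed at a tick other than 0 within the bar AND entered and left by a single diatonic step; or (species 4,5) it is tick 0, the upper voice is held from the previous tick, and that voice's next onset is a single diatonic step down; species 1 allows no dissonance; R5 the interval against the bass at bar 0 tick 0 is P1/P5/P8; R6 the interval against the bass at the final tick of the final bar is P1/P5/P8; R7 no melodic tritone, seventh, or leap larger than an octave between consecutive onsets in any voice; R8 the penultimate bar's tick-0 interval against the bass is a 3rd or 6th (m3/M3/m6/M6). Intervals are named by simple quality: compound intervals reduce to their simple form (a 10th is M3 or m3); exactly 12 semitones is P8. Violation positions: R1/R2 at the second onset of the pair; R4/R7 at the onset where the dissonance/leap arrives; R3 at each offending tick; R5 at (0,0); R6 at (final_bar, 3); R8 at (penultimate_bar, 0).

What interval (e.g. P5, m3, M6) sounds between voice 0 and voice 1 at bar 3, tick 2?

M3

voice 0=G2 voice 1=B2 -> M3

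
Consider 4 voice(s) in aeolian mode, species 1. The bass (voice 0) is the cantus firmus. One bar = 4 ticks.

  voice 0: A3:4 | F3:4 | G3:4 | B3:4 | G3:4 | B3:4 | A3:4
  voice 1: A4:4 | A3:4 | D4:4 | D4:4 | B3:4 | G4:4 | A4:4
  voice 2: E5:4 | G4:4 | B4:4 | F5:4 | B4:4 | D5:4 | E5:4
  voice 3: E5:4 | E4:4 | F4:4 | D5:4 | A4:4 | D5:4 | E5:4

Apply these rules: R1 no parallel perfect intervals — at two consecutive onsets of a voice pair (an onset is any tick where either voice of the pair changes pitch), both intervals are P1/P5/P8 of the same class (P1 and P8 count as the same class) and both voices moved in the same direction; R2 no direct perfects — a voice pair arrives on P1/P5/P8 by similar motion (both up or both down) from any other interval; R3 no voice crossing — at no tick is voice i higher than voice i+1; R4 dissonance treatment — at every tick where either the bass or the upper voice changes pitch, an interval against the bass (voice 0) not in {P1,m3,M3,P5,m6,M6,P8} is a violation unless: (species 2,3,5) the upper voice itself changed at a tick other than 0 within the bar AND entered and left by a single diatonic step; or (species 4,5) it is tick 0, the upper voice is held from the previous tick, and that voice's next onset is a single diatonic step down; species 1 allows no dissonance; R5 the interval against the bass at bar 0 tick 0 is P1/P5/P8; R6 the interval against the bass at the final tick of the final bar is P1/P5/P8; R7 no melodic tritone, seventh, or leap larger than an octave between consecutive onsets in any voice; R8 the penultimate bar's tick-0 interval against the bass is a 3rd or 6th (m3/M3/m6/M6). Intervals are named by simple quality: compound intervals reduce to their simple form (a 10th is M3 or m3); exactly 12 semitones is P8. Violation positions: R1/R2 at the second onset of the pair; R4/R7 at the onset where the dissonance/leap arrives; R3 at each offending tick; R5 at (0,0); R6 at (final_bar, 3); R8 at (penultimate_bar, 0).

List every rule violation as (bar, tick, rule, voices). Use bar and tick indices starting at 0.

bar 0: v0=A3 v1=A4 v2=E5 v3=E5 downbeat P5
bar 1: v0=F3 v1=A3 v2=G4 v3=E4 downbeat M7
bar 2: v0=G3 v1=D4 v2=B4 v3=F4 downbeat m7
bar 3: v0=B3 v1=D4 v2=F5 v3=D5 downbeat m3
bar 4: v0=G3 v1=B3 v2=B4 v3=A4 downbeat M2
bar 5: v0=B3 v1=G4 v2=D5 v3=D5 downbeat m3
bar 6: v0=A3 v1=A4 v2=E5 v3=E5 downbeat P5
  -> R1 @ bar 1 tick 0 v(1, 3): A4/E5 P5 -> A3/E4 P5 similar
  -> R3 @ bar 1 tick 0 v(2, 3): G4 above E4
  -> R4 @ bar 1 tick 0 v(0, 2): F3/G4 M2 untreated
  -> R4 @ bar 1 tick 0 v(0, 3): F3/E4 M7 untreated
  -> R3 @ bar 1 tick 1 v(2, 3): G4 above E4
  -> R3 @ bar 1 tick 2 v(2, 3): G4 above E4
  -> R3 @ bar 1 tick 3 v(2, 3): G4 above E4
  -> R2 @ bar 2 tick 0 v(0, 1): F3/A3 M3 -> G3/D4 P5 similar
  -> R3 @ bar 2 tick 0 v(2, 3): B4 above F4
  -> R4 @ bar 2 tick 0 v(0, 3): G3/F4 m7 untreated
  -> R3 @ bar 2 tick 1 v(2, 3): B4 above F4
  -> R3 @ bar 2 tick 2 v(2, 3): B4 above F4
  -> R3 @ bar 2 tick 3 v(2, 3): B4 above F4
  -> R3 @ bar 3 tick 0 v(2, 3): F5 above D5
  -> R4 @ bar 3 tick 0 v(0, 2): B3/F5 TT untreated
  -> R7 @ bar 3 tick 0 v(2,): B4->F5 leap 6st
  -> R3 @ bar 3 tick 1 v(2, 3): F5 above D5
  -> R3 @ bar 3 tick 2 v(2, 3): F5 above D5
  -> R3 @ bar 3 tick 3 v(2, 3): F5 above D5
  -> R2 @ bar 4 tick 0 v(1, 2): D4/F5 m3 -> B3/B4 P8 similar
  -> R3 @ bar 4 tick 0 v(2, 3): B4 above A4
  -> R4 @ bar 4 tick 0 v(0, 3): G3/A4 M2 untreated
  -> R7 @ bar 4 tick 0 v(2,): F5->B4 leap 6st
  -> R3 @ bar 4 tick 1 v(2, 3): B4 above A4
  -> R3 @ bar 4 tick 2 v(2, 3): B4 above A4
  -> R3 @ bar 4 tick 3 v(2, 3): B4 above A4
  -> R2 @ bar 5 tick 0 v(1, 2): B3/B4 P8 -> G4/D5 P5 similar
  -> R2 @ bar 5 tick 0 v(1, 3): B3/A4 m7 -> G4/D5 P5 similar
  -> R2 @ bar 5 tick 0 v(2, 3): B4/A4 M2 -> D5/D5 P1 similar
  -> R1 @ bar 6 tick 0 v(1, 2): G4/D5 P5 -> A4/E5 P5 similar
  -> R1 @ bar 6 tick 0 v(1, 3): G4/D5 P5 -> A4/E5 P5 similar
  -> R1 @ bar 6 tick 0 v(2, 3): D5/D5 P1 -> E5/E5 P1 similar

(1, 0, R1, (1, 3))
(1, 0, R3, (2, 3))
(1, 0, R4, (0, 2))
(1, 0, R4, (0, 3))
(1, 1, R3, (2, 3))
(1, 2, R3, (2, 3))
(1, 3, R3, (2, 3))
(2, 0, R2, (0, 1))
(2, 0, R3, (2, 3))
(2, 0, R4, (0, 3))
(2, 1, R3, (2, 3))
(2, 2, R3, (2, 3))
(2, 3, R3, (2, 3))
(3, 0, R3, (2, 3))
(3, 0, R4, (0, 2))
(3, 0, R7, (2,))
(3, 1, R3, (2, 3))
(3, 2, R3, (2, 3))
(3, 3, R3, (2, 3))
(4, 0, R2, (1, 2))
(4, 0, R3, (2, 3))
(4, 0, R4, (0, 3))
(4, 0, R7, (2,))
(4, 1, R3, (2, 3))
(4, 2, R3, (2, 3))
(4, 3, R3, (2, 3))
(5, 0, R2, (1, 2))
(5, 0, R2, (1, 3))
(5, 0, R2, (2, 3))
(6, 0, R1, (1, 2))
(6, 0, R1, (1, 3))
(6, 0, R1, (2, 3))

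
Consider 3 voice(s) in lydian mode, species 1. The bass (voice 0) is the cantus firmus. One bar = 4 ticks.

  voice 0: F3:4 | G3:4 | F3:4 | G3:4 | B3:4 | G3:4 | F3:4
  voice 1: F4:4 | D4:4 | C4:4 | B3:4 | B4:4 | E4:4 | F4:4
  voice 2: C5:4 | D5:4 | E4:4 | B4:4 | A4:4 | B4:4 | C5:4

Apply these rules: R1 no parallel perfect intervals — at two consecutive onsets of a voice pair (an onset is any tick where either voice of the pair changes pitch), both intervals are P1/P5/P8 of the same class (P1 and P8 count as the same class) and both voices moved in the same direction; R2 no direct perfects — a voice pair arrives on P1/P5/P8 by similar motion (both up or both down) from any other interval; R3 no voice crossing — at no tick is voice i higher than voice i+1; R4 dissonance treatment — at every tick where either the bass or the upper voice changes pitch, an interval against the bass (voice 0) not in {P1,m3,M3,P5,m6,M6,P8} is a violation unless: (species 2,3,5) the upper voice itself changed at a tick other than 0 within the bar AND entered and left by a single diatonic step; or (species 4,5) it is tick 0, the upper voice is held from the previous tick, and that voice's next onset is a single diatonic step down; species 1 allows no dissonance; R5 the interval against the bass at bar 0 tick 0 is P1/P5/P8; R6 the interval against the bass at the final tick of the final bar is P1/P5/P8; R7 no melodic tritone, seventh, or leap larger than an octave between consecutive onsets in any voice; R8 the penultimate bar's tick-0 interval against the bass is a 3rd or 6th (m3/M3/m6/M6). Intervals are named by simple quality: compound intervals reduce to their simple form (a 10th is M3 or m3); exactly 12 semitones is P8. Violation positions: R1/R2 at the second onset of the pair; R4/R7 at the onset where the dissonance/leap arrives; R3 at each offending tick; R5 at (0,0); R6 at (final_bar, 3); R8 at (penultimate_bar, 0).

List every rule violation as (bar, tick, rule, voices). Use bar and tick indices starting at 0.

bar 0: v0=F3 v1=F4 v2=C5 downbeat P5
bar 1: v0=G3 v1=D4 v2=D5 downbeat P5
bar 2: v0=F3 v1=C4 v2=E4 downbeat M7
bar 3: v0=G3 v1=B3 v2=B4 downbeat M3
bar 4: v0=B3 v1=B4 v2=A4 downbeat m7
bar 5: v0=G3 v1=E4 v2=B4 downbeat M3
bar 6: v0=F3 v1=F4 v2=C5 downbeat P5
  -> R1 @ bar 1 tick 0 v(0, 2): F3/C5 P5 -> G3/D5 P5 similar
  -> R1 @ bar 2 tick 0 v(0, 1): G3/D4 P5 -> F3/C4 P5 similar
  -> R4 @ bar 2 tick 0 v(0, 2): F3/E4 M7 untreated
  -> R7 @ bar 2 tick 0 v(2,): D5->E4 leap 10st
  -> R2 @ bar 4 tick 0 v(0, 1): G3/B3 M3 -> B3/B4 P8 similar
  -> R3 @ bar 4 tick 0 v(1, 2): B4 above A4
  -> R4 @ bar 4 tick 0 v(0, 2): B3/A4 m7 untreated
  -> R3 @ bar 4 tick 1 v(1, 2): B4 above A4
  -> R3 @ bar 4 tick 2 v(1, 2): B4 above A4
  -> R3 @ bar 4 tick 3 v(1, 2): B4 above A4
  -> R1 @ bar 6 tick 0 v(1, 2): E4/B4 P5 -> F4/C5 P5 similar

(1, 0, R1, (0, 2))
(2, 0, R1, (0, 1))
(2, 0, R4, (0, 2))
(2, 0, R7, (2,))
(4, 0, R2, (0, 1))
(4, 0, R3, (1, 2))
(4, 0, R4, (0, 2))
(4, 1, R3, (1, 2))
(4, 2, R3, (1, 2))
(4, 3, R3, (1, 2))
(6, 0, R1, (1, 2))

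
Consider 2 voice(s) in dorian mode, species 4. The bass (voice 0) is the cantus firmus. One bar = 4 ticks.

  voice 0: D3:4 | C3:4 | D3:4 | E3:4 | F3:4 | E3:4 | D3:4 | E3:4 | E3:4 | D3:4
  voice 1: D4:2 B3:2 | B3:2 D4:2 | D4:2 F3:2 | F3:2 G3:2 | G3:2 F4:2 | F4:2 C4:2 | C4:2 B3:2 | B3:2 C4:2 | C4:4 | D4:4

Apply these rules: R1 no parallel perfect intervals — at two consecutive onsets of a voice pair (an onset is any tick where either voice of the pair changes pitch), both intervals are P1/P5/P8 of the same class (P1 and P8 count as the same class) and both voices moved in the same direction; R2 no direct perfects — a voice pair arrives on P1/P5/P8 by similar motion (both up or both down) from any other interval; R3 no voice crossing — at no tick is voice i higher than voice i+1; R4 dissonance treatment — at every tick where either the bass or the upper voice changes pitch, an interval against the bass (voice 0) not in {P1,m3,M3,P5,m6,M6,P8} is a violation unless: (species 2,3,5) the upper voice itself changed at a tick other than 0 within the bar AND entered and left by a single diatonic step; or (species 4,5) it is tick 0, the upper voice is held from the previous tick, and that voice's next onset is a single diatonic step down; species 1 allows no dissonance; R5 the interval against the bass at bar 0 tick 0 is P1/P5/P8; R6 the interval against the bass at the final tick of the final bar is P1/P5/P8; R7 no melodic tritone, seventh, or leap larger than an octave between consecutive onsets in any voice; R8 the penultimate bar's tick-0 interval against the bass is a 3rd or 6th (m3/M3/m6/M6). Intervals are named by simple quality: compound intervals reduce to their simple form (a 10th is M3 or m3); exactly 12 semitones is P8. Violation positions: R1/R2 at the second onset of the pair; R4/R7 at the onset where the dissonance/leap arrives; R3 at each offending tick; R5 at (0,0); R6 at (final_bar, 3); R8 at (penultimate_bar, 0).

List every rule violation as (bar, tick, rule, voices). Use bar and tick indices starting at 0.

bar 0: v0=D3 v1=D4 downbeat P8
bar 1: v0=C3 v1=B3 downbeat M7
bar 2: v0=D3 v1=D4 downbeat P8
bar 3: v0=E3 v1=F3 downbeat m2
bar 4: v0=F3 v1=G3 downbeat M2
bar 5: v0=E3 v1=F4 downbeat m2
bar 6: v0=D3 v1=C4 downbeat m7
bar 7: v0=E3 v1=B3 downbeat P5
bar 8: v0=E3 v1=C4 downbeat m6
bar 9: v0=D3 v1=D4 downbeat P8
  -> R4 @ bar 1 tick 0 v(0, 1): C3/B3 M7 untreated
  -> R4 @ bar 1 tick 2 v(0, 1): C3/D4 M2 untreated
  -> R4 @ bar 3 tick 0 v(0, 1): E3/F3 m2 untreated
  -> R4 @ bar 4 tick 0 v(0, 1): F3/G3 M2 untreated
  -> R7 @ bar 4 tick 2 v(1,): G3->F4 leap 10st
  -> R4 @ bar 5 tick 0 v(0, 1): E3/F4 m2 untreated

(1, 0, R4, (0, 1))
(1, 2, R4, (0, 1))
(3, 0, R4, (0, 1))
(4, 0, R4, (0, 1))
(4, 2, R7, (1,))
(5, 0, R4, (0, 1))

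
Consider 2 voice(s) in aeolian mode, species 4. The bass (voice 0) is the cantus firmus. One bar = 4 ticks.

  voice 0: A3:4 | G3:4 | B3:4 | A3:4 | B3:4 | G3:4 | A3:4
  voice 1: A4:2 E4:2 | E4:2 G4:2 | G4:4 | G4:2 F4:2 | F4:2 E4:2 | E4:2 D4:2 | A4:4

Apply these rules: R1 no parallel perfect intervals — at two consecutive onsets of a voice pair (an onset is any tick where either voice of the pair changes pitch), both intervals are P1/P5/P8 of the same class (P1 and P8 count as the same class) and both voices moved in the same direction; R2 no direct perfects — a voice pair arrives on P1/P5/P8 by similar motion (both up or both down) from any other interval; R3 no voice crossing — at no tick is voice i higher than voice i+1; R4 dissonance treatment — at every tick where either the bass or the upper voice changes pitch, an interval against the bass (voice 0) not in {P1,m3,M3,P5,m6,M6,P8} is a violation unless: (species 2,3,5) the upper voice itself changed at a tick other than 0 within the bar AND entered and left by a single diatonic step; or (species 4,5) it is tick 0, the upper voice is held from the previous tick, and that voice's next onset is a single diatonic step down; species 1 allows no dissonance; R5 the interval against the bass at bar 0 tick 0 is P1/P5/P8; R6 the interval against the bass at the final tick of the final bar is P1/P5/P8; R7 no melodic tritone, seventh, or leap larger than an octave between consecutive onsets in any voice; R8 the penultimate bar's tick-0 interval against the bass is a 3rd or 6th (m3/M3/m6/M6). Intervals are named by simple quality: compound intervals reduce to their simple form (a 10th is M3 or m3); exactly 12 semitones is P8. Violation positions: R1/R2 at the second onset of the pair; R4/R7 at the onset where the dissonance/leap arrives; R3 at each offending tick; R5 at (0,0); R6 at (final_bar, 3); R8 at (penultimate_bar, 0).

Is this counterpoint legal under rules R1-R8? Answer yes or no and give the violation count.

No (2 violations)

bar 0: v0=A3 v1=A4 (P8)
bar 1: v0=G3 v1=E4 (M6)
bar 2: v0=B3 v1=G4 (m6)
bar 3: v0=A3 v1=G4 (m7)
bar 4: v0=B3 v1=F4 (TT)
bar 5: v0=G3 v1=E4 (M6)
bar 6: v0=A3 v1=A4 (P8)
  R4 @ bar4.2: B3/E4 P4 untreated
  R2 @ bar6.0: G3/D4 P5 -> A3/A4 P8 similar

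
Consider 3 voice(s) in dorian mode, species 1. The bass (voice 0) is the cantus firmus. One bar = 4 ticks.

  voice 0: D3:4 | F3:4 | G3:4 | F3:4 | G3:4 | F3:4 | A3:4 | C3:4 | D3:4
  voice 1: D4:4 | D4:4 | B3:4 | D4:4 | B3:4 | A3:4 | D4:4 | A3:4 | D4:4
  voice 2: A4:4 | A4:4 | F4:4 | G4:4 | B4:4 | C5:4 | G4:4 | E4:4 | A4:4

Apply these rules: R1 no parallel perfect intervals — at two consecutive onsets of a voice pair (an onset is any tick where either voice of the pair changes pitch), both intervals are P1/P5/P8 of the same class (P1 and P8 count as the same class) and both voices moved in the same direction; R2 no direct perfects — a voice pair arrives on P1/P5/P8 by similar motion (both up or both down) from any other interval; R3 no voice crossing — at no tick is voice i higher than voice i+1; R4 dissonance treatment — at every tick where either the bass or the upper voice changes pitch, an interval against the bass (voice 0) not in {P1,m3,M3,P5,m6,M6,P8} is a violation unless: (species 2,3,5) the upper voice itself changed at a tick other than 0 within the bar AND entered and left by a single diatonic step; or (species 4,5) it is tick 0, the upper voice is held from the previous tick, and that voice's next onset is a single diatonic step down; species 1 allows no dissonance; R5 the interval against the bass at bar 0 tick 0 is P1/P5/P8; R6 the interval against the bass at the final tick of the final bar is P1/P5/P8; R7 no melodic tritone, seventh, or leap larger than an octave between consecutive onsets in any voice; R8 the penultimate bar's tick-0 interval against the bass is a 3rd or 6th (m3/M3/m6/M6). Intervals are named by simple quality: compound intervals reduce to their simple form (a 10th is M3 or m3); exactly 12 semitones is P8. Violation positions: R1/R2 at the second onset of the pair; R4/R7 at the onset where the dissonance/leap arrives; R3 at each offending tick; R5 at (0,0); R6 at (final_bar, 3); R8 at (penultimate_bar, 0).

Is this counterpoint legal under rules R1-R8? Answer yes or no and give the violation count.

bar 0: v0=D3 v1=D4 v2=A4 (P5)
bar 1: v0=F3 v1=D4 v2=A4 (M3)
bar 2: v0=G3 v1=B3 v2=F4 (m7)
bar 3: v0=F3 v1=D4 v2=G4 (M2)
bar 4: v0=G3 v1=B3 v2=B4 (M3)
bar 5: v0=F3 v1=A3 v2=C5 (P5)
bar 6: v0=A3 v1=D4 v2=G4 (m7)
bar 7: v0=C3 v1=A3 v2=E4 (M3)
bar 8: v0=D3 v1=D4 v2=A4 (P5)
  R4 @ bar2.0: G3/F4 m7 untreated
  R4 @ bar3.0: F3/G4 M2 untreated
  R4 @ bar6.0: A3/D4 P4 untreated
  R4 @ bar6.0: A3/G4 m7 untreated
  R2 @ bar7.0: D4/G4 P4 -> A3/E4 P5 similar
  R1 @ bar8.0: A3/E4 P5 -> D4/A4 P5 similar
  R2 @ bar8.0: C3/A3 M6 -> D3/D4 P8 similar
  R2 @ bar8.0: C3/E4 M3 -> D3/A4 P5 similar

No (8 violations)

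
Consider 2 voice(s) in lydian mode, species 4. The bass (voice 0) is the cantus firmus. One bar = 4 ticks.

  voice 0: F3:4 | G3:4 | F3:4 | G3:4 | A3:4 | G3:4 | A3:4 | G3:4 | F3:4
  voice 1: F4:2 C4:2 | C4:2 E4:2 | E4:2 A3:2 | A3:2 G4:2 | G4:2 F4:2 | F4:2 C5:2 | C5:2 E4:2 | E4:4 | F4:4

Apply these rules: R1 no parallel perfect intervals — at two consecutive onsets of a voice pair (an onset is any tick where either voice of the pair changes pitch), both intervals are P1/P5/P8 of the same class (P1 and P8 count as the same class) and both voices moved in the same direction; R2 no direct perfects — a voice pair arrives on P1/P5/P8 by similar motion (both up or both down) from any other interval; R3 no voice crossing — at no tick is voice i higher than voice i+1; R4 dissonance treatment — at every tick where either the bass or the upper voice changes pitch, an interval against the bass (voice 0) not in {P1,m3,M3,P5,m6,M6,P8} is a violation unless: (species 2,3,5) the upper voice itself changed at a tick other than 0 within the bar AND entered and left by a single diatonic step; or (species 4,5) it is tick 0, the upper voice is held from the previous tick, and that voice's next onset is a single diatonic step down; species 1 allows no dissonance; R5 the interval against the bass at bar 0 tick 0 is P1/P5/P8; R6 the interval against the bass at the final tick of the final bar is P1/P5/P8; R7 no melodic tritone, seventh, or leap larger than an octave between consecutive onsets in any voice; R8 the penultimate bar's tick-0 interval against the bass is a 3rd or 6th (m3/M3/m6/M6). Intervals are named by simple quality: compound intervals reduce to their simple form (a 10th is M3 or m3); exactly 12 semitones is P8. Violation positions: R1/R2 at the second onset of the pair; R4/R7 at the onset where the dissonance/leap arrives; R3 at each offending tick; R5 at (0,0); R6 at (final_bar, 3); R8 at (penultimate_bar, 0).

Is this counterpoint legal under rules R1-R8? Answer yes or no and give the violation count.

bar 0: v0=F3 v1=F4 (P8)
bar 1: v0=G3 v1=C4 (P4)
bar 2: v0=F3 v1=E4 (M7)
bar 3: v0=G3 v1=A3 (M2)
bar 4: v0=A3 v1=G4 (m7)
bar 5: v0=G3 v1=F4 (m7)
bar 6: v0=A3 v1=C5 (m3)
bar 7: v0=G3 v1=E4 (M6)
bar 8: v0=F3 v1=F4 (P8)
  R4 @ bar1.0: G3/C4 P4 untreated
  R4 @ bar2.0: F3/E4 M7 untreated
  R4 @ bar3.0: G3/A3 M2 untreated
  R7 @ bar3.2: A3->G4 leap 10st
  R4 @ bar5.0: G3/F4 m7 untreated
  R4 @ bar5.2: G3/C5 P4 untreated

No (6 violations)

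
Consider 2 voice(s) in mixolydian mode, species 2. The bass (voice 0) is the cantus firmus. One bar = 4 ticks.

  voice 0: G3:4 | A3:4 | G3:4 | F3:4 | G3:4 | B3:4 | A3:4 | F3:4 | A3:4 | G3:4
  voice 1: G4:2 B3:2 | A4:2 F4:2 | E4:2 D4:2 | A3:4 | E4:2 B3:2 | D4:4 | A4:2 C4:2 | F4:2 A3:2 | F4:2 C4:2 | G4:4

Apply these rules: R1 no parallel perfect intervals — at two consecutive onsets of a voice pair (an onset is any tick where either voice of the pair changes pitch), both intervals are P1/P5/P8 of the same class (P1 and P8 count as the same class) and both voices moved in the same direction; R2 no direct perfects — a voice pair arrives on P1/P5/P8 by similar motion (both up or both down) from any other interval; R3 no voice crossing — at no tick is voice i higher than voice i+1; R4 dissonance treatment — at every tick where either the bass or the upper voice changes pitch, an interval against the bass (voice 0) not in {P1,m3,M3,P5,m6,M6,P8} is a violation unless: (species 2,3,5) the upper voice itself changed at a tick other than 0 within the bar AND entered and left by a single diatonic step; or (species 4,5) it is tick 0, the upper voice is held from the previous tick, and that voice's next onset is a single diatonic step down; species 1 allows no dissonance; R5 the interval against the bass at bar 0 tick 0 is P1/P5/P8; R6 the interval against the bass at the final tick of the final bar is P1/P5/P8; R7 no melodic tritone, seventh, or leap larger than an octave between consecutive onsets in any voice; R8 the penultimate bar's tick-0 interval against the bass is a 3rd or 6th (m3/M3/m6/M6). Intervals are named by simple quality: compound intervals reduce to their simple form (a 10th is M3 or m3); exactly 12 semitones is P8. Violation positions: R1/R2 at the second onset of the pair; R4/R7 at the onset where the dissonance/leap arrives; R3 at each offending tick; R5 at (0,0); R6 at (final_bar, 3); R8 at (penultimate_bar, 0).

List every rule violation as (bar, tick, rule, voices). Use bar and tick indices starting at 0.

(1, 0, R2, (0, 1))
(1, 0, R7, (1,))

bar 0: v0=G3 v1=G4 downbeat P8
bar 1: v0=A3 v1=A4 downbeat P8
bar 2: v0=G3 v1=E4 downbeat M6
bar 3: v0=F3 v1=A3 downbeat M3
bar 4: v0=G3 v1=E4 downbeat M6
bar 5: v0=B3 v1=D4 downbeat m3
bar 6: v0=A3 v1=A4 downbeat P8
bar 7: v0=F3 v1=F4 downbeat P8
bar 8: v0=A3 v1=F4 downbeat m6
bar 9: v0=G3 v1=G4 downbeat P8
  -> R2 @ bar 1 tick 0 v(0, 1): G3/B3 M3 -> A3/A4 P8 similar
  -> R7 @ bar 1 tick 0 v(1,): B3->A4 leap 10st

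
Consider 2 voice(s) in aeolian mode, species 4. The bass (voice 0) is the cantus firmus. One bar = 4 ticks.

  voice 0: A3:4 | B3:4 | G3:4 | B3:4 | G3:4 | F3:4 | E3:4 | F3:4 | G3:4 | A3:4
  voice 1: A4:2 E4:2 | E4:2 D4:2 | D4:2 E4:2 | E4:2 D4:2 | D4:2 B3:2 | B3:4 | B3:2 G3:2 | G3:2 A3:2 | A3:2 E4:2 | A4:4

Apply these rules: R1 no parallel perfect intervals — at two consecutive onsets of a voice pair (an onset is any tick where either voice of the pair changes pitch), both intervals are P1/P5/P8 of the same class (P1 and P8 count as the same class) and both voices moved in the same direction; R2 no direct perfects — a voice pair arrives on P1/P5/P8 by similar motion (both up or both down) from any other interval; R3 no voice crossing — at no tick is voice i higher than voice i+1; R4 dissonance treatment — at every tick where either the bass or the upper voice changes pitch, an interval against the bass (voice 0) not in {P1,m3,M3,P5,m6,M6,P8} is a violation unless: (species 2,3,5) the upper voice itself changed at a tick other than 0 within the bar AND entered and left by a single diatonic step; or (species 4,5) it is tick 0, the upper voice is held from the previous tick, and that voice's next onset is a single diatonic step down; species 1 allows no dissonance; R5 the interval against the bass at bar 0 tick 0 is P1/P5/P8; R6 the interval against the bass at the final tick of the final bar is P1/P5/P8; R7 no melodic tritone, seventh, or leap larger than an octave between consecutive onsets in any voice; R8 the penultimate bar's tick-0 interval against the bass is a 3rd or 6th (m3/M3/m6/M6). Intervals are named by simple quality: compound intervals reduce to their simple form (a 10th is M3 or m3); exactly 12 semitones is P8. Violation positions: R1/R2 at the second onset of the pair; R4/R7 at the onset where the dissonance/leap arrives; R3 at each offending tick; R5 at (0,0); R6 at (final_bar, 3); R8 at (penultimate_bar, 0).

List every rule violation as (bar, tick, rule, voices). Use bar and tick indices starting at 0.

bar 0: v0=A3 v1=A4 downbeat P8
bar 1: v0=B3 v1=E4 downbeat P4
bar 2: v0=G3 v1=D4 downbeat P5
bar 3: v0=B3 v1=E4 downbeat P4
bar 4: v0=G3 v1=D4 downbeat P5
bar 5: v0=F3 v1=B3 downbeat TT
bar 6: v0=E3 v1=B3 downbeat P5
bar 7: v0=F3 v1=G3 downbeat M2
bar 8: v0=G3 v1=A3 downbeat M2
bar 9: v0=A3 v1=A4 downbeat P8
  -> R4 @ bar 5 tick 0 v(0, 1): F3/B3 TT untreated
  -> R4 @ bar 7 tick 0 v(0, 1): F3/G3 M2 untreated
  -> R4 @ bar 8 tick 0 v(0, 1): G3/A3 M2 untreated
  -> R8 @ bar 8 tick 0 v(0, 1): penult M2 not 3rd/6th
  -> R2 @ bar 9 tick 0 v(0, 1): G3/E4 M6 -> A3/A4 P8 similar

(5, 0, R4, (0, 1))
(7, 0, R4, (0, 1))
(8, 0, R4, (0, 1))
(8, 0, R8, (0, 1))
(9, 0, R2, (0, 1))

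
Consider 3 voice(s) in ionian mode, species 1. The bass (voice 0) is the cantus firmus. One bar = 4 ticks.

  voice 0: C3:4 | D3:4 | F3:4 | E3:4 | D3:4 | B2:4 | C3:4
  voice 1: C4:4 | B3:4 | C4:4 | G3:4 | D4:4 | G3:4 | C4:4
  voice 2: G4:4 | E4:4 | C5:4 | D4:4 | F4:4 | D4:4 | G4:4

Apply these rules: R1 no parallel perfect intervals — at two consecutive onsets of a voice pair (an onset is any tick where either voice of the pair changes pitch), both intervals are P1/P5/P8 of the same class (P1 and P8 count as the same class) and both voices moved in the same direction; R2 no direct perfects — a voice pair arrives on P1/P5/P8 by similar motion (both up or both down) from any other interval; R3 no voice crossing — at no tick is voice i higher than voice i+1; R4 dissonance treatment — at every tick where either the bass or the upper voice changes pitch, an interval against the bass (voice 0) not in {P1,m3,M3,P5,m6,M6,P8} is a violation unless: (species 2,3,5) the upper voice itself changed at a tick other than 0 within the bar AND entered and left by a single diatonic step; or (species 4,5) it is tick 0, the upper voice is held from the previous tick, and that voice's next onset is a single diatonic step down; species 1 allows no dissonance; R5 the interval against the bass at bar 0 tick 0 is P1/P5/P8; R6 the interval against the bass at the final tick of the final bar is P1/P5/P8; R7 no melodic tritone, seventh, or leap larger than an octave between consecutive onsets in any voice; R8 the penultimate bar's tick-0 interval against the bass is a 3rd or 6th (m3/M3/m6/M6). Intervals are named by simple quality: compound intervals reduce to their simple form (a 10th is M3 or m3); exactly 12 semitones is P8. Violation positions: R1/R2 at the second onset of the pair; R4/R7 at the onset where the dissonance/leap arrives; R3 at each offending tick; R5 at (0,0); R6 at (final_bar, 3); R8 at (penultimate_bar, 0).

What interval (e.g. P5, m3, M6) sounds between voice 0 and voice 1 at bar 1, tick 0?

M6

voice 0=D3 voice 1=B3 -> M6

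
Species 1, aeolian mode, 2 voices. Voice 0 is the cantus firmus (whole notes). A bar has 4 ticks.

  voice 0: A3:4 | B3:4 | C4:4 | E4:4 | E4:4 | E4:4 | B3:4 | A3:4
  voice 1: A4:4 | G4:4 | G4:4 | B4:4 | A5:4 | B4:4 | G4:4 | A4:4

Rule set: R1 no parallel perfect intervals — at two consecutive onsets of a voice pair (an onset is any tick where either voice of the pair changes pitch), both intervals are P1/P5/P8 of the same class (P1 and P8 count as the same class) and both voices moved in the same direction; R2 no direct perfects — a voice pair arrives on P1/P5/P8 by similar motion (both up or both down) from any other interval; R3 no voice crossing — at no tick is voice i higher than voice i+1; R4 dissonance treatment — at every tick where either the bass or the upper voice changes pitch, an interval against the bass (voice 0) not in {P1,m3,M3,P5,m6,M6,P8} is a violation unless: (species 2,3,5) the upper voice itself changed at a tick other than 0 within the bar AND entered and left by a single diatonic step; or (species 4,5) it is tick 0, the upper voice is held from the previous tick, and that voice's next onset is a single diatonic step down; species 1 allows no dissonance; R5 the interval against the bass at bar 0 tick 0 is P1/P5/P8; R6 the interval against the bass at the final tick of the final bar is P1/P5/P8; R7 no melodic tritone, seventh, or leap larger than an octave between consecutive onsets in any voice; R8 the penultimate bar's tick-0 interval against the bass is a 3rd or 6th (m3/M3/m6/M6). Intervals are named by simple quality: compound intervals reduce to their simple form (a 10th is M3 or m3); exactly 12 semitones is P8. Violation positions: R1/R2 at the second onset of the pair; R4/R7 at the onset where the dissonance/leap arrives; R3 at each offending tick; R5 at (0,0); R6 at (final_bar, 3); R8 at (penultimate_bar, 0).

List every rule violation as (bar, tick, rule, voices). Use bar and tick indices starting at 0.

(3, 0, R1, (0, 1))
(4, 0, R4, (0, 1))
(4, 0, R7, (1,))
(5, 0, R7, (1,))

bar 0: v0=A3 v1=A4 downbeat P8
bar 1: v0=B3 v1=G4 downbeat m6
bar 2: v0=C4 v1=G4 downbeat P5
bar 3: v0=E4 v1=B4 downbeat P5
bar 4: v0=E4 v1=A5 downbeat P4
bar 5: v0=E4 v1=B4 downbeat P5
bar 6: v0=B3 v1=G4 downbeat m6
bar 7: v0=A3 v1=A4 downbeat P8
  -> R1 @ bar 3 tick 0 v(0, 1): C4/G4 P5 -> E4/B4 P5 similar
  -> R4 @ bar 4 tick 0 v(0, 1): E4/A5 P4 untreated
  -> R7 @ bar 4 tick 0 v(1,): B4->A5 leap 10st
  -> R7 @ bar 5 tick 0 v(1,): A5->B4 leap 10st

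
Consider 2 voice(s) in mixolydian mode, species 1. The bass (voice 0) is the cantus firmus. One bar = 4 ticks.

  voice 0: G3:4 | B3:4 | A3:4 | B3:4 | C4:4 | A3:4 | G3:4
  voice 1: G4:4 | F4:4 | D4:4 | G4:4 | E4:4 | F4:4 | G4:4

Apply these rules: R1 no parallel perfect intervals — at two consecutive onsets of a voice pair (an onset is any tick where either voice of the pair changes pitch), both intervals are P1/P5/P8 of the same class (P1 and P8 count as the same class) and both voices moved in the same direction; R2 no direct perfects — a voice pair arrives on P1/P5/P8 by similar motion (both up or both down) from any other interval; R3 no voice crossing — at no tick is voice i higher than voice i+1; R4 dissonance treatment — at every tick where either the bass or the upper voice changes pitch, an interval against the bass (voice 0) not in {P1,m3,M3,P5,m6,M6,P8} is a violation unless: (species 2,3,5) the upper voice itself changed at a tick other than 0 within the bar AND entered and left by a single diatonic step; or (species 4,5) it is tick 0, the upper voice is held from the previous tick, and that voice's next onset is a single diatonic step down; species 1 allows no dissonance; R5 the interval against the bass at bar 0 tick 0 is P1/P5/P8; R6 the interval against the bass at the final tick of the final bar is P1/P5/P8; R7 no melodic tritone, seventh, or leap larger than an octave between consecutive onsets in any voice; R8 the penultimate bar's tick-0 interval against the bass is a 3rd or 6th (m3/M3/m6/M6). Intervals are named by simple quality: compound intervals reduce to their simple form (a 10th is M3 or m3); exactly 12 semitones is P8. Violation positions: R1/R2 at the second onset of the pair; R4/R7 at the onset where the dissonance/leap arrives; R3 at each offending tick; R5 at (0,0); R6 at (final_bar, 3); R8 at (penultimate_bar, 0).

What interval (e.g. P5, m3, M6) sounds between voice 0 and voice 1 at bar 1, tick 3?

voice 0=B3 voice 1=F4 -> TT

TT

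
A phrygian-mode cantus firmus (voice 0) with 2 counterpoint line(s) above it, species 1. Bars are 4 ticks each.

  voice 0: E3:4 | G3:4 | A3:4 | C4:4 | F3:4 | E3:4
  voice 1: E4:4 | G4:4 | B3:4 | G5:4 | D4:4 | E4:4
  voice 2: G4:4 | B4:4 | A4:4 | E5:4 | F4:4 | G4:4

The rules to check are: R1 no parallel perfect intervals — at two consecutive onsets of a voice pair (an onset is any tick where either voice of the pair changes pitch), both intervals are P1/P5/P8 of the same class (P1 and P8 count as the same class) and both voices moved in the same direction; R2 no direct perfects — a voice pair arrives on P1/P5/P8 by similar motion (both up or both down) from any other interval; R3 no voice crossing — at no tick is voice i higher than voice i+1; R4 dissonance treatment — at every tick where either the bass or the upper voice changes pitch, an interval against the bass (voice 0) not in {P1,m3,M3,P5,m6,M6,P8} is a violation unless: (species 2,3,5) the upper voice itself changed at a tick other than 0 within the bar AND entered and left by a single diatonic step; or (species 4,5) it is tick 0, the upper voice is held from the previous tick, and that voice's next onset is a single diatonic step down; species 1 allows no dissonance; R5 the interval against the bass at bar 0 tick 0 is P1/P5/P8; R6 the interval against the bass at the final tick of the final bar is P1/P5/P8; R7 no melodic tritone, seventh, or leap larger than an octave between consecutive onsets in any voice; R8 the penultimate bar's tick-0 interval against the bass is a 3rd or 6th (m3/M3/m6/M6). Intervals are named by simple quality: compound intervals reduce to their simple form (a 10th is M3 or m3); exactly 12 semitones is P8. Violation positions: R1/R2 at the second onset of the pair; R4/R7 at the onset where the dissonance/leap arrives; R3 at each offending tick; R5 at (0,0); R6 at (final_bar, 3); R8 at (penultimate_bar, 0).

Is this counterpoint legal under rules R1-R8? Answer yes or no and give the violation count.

No (14 violations)

bar 0: v0=E3 v1=E4 v2=G4 (m3)
bar 1: v0=G3 v1=G4 v2=B4 (M3)
bar 2: v0=A3 v1=B3 v2=A4 (P8)
bar 3: v0=C4 v1=G5 v2=E5 (M3)
bar 4: v0=F3 v1=D4 v2=F4 (P8)
bar 5: v0=E3 v1=E4 v2=G4 (m3)
  R5 @ bar0.0: opens on m3
  R1 @ bar1.0: E3/E4 P8 -> G3/G4 P8 similar
  R4 @ bar2.0: A3/B3 M2 untreated
  R2 @ bar3.0: A3/B3 M2 -> C4/G5 P5 similar
  R3 @ bar3.0: G5 above E5
  R7 @ bar3.0: B3->G5 leap 20st
  R3 @ bar3.1: G5 above E5
  R3 @ bar3.2: G5 above E5
  R3 @ bar3.3: G5 above E5
  R2 @ bar4.0: C4/E5 M3 -> F3/F4 P8 similar
  R7 @ bar4.0: G5->D4 leap 17st
  R7 @ bar4.0: E5->F4 leap 11st
  R8 @ bar4.0: penult P8 not 3rd/6th
  R6 @ bar5.3: closes on m3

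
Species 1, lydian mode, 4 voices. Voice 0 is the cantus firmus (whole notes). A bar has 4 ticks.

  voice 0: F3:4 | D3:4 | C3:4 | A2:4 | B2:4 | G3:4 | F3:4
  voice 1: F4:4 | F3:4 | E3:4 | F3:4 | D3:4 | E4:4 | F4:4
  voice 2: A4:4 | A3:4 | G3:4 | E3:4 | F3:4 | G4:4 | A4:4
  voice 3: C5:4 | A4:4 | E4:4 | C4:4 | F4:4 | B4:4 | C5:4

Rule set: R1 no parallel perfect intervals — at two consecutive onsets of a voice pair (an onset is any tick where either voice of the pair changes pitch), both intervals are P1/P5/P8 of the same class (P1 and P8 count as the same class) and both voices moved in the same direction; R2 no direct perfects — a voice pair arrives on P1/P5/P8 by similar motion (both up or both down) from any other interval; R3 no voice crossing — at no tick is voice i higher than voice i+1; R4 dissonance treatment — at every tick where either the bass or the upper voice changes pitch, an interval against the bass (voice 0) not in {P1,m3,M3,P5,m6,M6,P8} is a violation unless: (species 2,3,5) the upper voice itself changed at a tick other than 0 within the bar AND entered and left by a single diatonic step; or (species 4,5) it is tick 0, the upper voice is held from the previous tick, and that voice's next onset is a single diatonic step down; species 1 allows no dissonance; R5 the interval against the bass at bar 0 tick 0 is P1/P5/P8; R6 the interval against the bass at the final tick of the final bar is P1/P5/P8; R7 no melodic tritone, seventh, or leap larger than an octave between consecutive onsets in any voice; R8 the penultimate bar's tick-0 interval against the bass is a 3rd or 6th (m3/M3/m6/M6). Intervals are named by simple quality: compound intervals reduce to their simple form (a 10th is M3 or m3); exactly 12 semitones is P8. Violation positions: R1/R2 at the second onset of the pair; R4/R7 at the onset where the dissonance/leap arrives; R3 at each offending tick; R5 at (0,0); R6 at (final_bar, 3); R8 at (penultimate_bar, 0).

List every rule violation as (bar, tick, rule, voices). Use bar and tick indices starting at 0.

(0, 0, R5, (0, 2))
(1, 0, R1, (0, 3))
(1, 0, R2, (0, 2))
(1, 0, R2, (2, 3))
(2, 0, R1, (0, 2))
(2, 0, R2, (1, 3))
(3, 0, R1, (0, 2))
(3, 0, R3, (1, 2))
(3, 1, R3, (1, 2))
(3, 2, R3, (1, 2))
(3, 3, R3, (1, 2))
(4, 0, R2, (2, 3))
(4, 0, R4, (0, 2))
(4, 0, R4, (0, 3))
(5, 0, R2, (0, 2))
(5, 0, R2, (1, 3))
(5, 0, R7, (1,))
(5, 0, R7, (2,))
(5, 0, R7, (3,))
(5, 0, R8, (0, 2))
(6, 0, R1, (1, 3))
(6, 3, R6, (0, 2))

bar 0: v0=F3 v1=F4 v2=A4 v3=C5 downbeat P5
bar 1: v0=D3 v1=F3 v2=A3 v3=A4 downbeat P5
bar 2: v0=C3 v1=E3 v2=G3 v3=E4 downbeat M3
bar 3: v0=A2 v1=F3 v2=E3 v3=C4 downbeat m3
bar 4: v0=B2 v1=D3 v2=F3 v3=F4 downbeat TT
bar 5: v0=G3 v1=E4 v2=G4 v3=B4 downbeat M3
bar 6: v0=F3 v1=F4 v2=A4 v3=C5 downbeat P5
  -> R5 @ bar 0 tick 0 v(0, 2): opens on M3
  -> R1 @ bar 1 tick 0 v(0, 3): F3/C5 P5 -> D3/A4 P5 similar
  -> R2 @ bar 1 tick 0 v(0, 2): F3/A4 M3 -> D3/A3 P5 similar
  -> R2 @ bar 1 tick 0 v(2, 3): A4/C5 m3 -> A3/A4 P8 similar
  -> R1 @ bar 2 tick 0 v(0, 2): D3/A3 P5 -> C3/G3 P5 similar
  -> R2 @ bar 2 tick 0 v(1, 3): F3/A4 M3 -> E3/E4 P8 similar
  -> R1 @ bar 3 tick 0 v(0, 2): C3/G3 P5 -> A2/E3 P5 similar
  -> R3 @ bar 3 tick 0 v(1, 2): F3 above E3
  -> R3 @ bar 3 tick 1 v(1, 2): F3 above E3
  -> R3 @ bar 3 tick 2 v(1, 2): F3 above E3
  -> R3 @ bar 3 tick 3 v(1, 2): F3 above E3
  -> R2 @ bar 4 tick 0 v(2, 3): E3/C4 m6 -> F3/F4 P8 similar
  -> R4 @ bar 4 tick 0 v(0, 2): B2/F3 TT untreated
  -> R4 @ bar 4 tick 0 v(0, 3): B2/F4 TT untreated
  -> R2 @ bar 5 tick 0 v(0, 2): B2/F3 TT -> G3/G4 P8 similar
  -> R2 @ bar 5 tick 0 v(1, 3): D3/F4 m3 -> E4/B4 P5 similar
  -> R7 @ bar 5 tick 0 v(1,): D3->E4 leap 14st
  -> R7 @ bar 5 tick 0 v(2,): F3->G4 leap 14st
  -> R7 @ bar 5 tick 0 v(3,): F4->B4 leap 6st
  -> R8 @ bar 5 tick 0 v(0, 2): penult P8 not 3rd/6th
  -> R1 @ bar 6 tick 0 v(1, 3): E4/B4 P5 -> F4/C5 P5 similar
  -> R6 @ bar 6 tick 3 v(0, 2): closes on M3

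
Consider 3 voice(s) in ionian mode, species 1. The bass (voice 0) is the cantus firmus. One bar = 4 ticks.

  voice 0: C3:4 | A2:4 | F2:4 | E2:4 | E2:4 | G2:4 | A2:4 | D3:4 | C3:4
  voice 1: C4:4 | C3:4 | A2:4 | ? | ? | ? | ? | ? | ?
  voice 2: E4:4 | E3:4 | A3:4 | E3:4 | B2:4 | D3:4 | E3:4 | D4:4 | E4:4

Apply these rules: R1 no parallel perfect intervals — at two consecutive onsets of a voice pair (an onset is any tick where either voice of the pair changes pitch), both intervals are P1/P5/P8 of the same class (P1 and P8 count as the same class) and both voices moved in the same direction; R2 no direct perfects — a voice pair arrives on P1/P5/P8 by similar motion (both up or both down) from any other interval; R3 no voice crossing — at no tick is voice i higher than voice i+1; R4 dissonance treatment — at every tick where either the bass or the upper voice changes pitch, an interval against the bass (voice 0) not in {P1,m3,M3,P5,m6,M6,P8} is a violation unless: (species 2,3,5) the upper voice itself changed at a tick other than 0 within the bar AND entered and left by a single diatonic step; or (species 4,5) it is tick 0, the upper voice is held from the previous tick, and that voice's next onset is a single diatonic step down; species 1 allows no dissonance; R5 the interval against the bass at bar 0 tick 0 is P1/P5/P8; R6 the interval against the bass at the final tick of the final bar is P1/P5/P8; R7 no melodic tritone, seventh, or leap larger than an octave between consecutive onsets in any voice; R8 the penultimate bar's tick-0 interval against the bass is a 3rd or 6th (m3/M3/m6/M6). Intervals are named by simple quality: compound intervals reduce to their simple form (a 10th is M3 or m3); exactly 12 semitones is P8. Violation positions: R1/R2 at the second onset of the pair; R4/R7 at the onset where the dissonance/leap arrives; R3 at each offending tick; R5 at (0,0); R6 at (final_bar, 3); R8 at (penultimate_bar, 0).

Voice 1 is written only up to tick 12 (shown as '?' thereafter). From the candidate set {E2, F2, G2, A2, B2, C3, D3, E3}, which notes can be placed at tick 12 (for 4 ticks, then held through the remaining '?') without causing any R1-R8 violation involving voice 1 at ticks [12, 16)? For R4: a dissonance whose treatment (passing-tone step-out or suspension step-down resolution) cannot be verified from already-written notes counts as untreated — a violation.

{B2, C3, E3, G2}

E2: violates R1,R2
F2: violates R4
G2: legal
A2: violates R4
B2: legal
C3: legal
D3: violates R4
E3: legal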